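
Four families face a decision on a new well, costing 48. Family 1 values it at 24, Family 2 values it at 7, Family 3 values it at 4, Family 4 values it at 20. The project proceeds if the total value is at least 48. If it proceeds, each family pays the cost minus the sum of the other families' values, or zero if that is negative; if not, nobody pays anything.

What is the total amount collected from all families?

Total value 55 ≥ cost 48, so it is built.
Family 1: others sum to 31; max(0, 48 - 31) = 17.
Family 2: others sum to 48; max(0, 48 - 48) = 0.
Family 3: others sum to 51; max(0, 48 - 51) = 0.
Family 4: others sum to 35; max(0, 48 - 35) = 13.
Total collected = 17 + 0 + 0 + 13 = 30.

30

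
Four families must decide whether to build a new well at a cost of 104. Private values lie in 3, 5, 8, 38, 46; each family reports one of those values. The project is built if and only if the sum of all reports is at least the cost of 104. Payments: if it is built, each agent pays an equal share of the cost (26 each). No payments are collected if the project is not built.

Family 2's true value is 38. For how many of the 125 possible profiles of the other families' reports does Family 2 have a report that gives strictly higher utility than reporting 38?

Others report (5, 8, 46): truth gives 0; report 46 gives 12 > 0. Violating.
Others report (5, 46, 8): truth gives 0; report 46 gives 12 > 0. Violating.
Others report (8, 5, 46): truth gives 0; report 46 gives 12 > 0. Violating.
Others report (8, 8, 46): truth gives 0; report 46 gives 12 > 0. Violating.
Others report (3, 3, 3): truth gives 0; no alternative beats it.
Others report (3, 3, 5): truth gives 0; no alternative beats it.
(Checking all 125 profiles: 9 have a profitable deviation, 116 do not.)

9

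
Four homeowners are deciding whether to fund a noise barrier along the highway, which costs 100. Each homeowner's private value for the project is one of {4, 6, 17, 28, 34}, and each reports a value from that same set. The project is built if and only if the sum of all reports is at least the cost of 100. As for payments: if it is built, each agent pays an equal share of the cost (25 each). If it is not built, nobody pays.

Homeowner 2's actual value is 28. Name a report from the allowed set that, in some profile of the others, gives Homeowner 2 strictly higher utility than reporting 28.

Suppose Homeowner 1 reports 4, Homeowner 3 reports 28 and Homeowner 4 reports 34.
Report 28: project not built, utility 0.
Report 34: project built, pays 25, utility 28 - 25 = 3.
So reporting 34 beats truth here (3 > 0).

34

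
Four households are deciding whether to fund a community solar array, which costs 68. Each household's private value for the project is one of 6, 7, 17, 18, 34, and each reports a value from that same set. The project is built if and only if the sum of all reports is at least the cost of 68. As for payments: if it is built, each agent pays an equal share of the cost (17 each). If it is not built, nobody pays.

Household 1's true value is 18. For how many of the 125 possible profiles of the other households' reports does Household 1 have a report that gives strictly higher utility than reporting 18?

36

Others report (6, 6, 34): truth gives 0; report 34 gives 1 > 0. Violating.
Others report (6, 7, 34): truth gives 0; report 34 gives 1 > 0. Violating.
Others report (6, 17, 17): truth gives 0; report 34 gives 1 > 0. Violating.
Others report (6, 17, 18): truth gives 0; report 34 gives 1 > 0. Violating.
Others report (6, 6, 6): truth gives 0; no alternative beats it.
Others report (6, 6, 7): truth gives 0; no alternative beats it.
(Checking all 125 profiles: 36 have a profitable deviation, 89 do not.)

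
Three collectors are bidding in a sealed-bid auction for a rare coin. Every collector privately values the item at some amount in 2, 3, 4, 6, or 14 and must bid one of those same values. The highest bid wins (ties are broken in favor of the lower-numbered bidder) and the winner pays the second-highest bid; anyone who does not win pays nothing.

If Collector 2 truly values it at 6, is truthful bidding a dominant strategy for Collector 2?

Yes

Check each profile of the others' bids and compare truth against every alternative bid.
Others bid (2, 2): truth gives 4, best alternative gives 4.
Others bid (2, 3): truth gives 3, best alternative gives 3.
Others bid (3, 2): truth gives 3, best alternative gives 3.
Others bid (3, 3): truth gives 3, best alternative gives 3.
Others bid (2, 4): truth gives 2, best alternative gives 2.
Others bid (3, 4): truth gives 2, best alternative gives 2.
(Remaining 19 profiles checked similarly; truth is weakly best in each.)
In every case the truthful bid is at least as good as any alternative, so it is a dominant strategy.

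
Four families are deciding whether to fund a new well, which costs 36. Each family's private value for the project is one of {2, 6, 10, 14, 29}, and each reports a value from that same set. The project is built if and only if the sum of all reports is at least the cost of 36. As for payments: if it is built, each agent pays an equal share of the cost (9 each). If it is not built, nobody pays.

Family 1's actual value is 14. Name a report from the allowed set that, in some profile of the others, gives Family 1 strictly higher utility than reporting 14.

Suppose Family 2 reports 2, Family 3 reports 2 and Family 4 reports 6.
Report 14: project not built, utility 0.
Report 29: project built, pays 9, utility 14 - 9 = 5.
So reporting 29 beats truth here (5 > 0).

29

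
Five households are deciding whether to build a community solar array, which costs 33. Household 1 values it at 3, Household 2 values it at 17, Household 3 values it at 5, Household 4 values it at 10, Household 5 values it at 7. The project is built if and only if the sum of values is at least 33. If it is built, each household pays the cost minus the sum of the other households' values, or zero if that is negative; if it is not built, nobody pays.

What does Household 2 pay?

Total value 42 ≥ cost 33, so the project is built.
The other households' values sum to 25.
Cost minus that sum is 33 - 25 = 8.

8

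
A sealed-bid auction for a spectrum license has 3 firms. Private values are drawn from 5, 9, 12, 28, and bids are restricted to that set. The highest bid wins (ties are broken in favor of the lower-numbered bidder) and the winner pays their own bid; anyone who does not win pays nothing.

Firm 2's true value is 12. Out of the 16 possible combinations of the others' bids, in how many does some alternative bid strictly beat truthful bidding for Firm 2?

2

Others bid (5, 5): truth gives 0; bid 9 gives 3 > 0. Violating.
Others bid (5, 9): truth gives 0; bid 9 gives 3 > 0. Violating.
Others bid (5, 12): truth gives 0; no alternative beats it.
Others bid (5, 28): truth gives 0; no alternative beats it.
(Checking all 16 profiles: 2 have a profitable deviation, 14 do not.)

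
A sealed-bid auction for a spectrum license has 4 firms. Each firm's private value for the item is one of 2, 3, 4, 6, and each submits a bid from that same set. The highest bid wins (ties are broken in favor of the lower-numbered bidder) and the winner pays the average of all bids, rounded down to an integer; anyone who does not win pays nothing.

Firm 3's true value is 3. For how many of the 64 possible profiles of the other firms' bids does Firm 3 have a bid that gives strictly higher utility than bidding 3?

2

Others bid (2, 3, 2): truth gives 0; bid 4 gives 1 > 0. Violating.
Others bid (3, 2, 2): truth gives 0; bid 4 gives 1 > 0. Violating.
Others bid (2, 2, 2): truth gives 1; no alternative beats it.
Others bid (2, 2, 3): truth gives 1; no alternative beats it.
(Checking all 64 profiles: 2 have a profitable deviation, 62 do not.)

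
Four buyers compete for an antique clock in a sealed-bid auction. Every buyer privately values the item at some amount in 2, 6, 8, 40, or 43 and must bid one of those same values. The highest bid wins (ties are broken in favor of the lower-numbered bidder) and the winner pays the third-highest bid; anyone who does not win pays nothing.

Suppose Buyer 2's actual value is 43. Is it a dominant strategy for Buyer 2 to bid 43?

Yes

Check each profile of the others' bids and compare truth against every alternative bid.
Others bid (2, 2, 43): truth gives 41, best alternative gives 0.
Others bid (2, 43, 2): truth gives 41, best alternative gives 0.
Others bid (40, 2, 2): truth gives 41, best alternative gives 0.
Others bid (2, 6, 43): truth gives 37, best alternative gives 0.
Others bid (2, 43, 6): truth gives 37, best alternative gives 0.
Others bid (6, 2, 43): truth gives 37, best alternative gives 0.
(Remaining 119 profiles checked similarly; truth is weakly best in each.)
In every case the truthful bid is at least as good as any alternative, so it is a dominant strategy.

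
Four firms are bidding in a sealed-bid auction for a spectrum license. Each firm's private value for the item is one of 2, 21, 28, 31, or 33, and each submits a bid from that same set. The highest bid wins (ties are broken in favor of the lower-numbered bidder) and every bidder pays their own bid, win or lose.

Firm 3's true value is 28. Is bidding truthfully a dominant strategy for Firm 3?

Consider the case where Firm 1 bids 2, Firm 2 bids 2 and Firm 4 bids 2.
Truthful bid 28: wins, pays 28, utility 28 - 28 = 0.
Bid 21 instead: wins, pays 21, utility 28 - 21 = 7.
Since 7 > 0, bidding 21 is strictly better here, so truthful bidding is not dominant.

No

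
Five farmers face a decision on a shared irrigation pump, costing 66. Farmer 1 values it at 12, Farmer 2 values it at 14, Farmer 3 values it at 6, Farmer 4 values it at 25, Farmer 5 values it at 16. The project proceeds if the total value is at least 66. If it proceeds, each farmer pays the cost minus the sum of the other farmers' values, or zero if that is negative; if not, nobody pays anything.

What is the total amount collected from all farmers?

39

Total value 73 ≥ cost 66, so it is built.
Farmer 1: others sum to 61; max(0, 66 - 61) = 5.
Farmer 2: others sum to 59; max(0, 66 - 59) = 7.
Farmer 3: others sum to 67; max(0, 66 - 67) = 0.
Farmer 4: others sum to 48; max(0, 66 - 48) = 18.
Farmer 5: others sum to 57; max(0, 66 - 57) = 9.
Total collected = 5 + 7 + 0 + 18 + 9 = 39.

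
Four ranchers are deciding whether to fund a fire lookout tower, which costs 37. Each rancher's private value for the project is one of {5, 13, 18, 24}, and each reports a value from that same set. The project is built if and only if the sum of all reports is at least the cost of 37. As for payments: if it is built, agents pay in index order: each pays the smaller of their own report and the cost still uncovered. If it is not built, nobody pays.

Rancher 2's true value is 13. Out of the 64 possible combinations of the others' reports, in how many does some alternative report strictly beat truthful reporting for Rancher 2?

Others report (5, 5, 24): truth gives 0; report 5 gives 8 > 0. Violating.
Others report (5, 13, 18): truth gives 0; report 5 gives 8 > 0. Violating.
Others report (5, 13, 24): truth gives 0; report 5 gives 8 > 0. Violating.
Others report (5, 18, 13): truth gives 0; report 5 gives 8 > 0. Violating.
Others report (5, 5, 5): truth gives 0; no alternative beats it.
Others report (5, 5, 13): truth gives 0; no alternative beats it.
(Checking all 64 profiles: 54 have a profitable deviation, 10 do not.)

54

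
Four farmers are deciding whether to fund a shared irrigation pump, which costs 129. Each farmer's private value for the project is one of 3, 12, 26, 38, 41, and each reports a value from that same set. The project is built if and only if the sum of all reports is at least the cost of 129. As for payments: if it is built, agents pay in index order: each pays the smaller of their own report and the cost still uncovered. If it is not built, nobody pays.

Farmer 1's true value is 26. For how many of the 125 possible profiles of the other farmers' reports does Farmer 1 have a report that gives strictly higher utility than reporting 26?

7

Others report (38, 38, 41): truth gives 0; report 12 gives 14 > 0. Violating.
Others report (38, 41, 38): truth gives 0; report 12 gives 14 > 0. Violating.
Others report (38, 41, 41): truth gives 0; report 12 gives 14 > 0. Violating.
Others report (41, 38, 38): truth gives 0; report 12 gives 14 > 0. Violating.
Others report (3, 3, 3): truth gives 0; no alternative beats it.
Others report (3, 3, 12): truth gives 0; no alternative beats it.
(Checking all 125 profiles: 7 have a profitable deviation, 118 do not.)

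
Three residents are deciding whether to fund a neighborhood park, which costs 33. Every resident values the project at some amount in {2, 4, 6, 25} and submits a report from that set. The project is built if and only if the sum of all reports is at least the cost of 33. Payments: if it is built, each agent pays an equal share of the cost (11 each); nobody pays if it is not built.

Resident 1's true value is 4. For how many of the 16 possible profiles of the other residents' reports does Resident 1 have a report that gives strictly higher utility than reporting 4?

2

Others report (4, 25): truth gives -7; report 2 gives 0 > -7. Violating.
Others report (25, 4): truth gives -7; report 2 gives 0 > -7. Violating.
Others report (2, 2): truth gives 0; no alternative beats it.
Others report (2, 4): truth gives 0; no alternative beats it.
(Checking all 16 profiles: 2 have a profitable deviation, 14 do not.)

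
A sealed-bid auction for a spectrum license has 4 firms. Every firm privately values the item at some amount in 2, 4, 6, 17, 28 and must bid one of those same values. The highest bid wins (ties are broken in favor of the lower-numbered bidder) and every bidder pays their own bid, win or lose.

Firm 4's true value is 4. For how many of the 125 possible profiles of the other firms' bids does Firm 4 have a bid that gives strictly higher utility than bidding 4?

124

Others bid (2, 2, 4): truth gives -4; bid 2 gives -2 > -4. Violating.
Others bid (2, 2, 6): truth gives -4; bid 2 gives -2 > -4. Violating.
Others bid (2, 2, 17): truth gives -4; bid 2 gives -2 > -4. Violating.
Others bid (2, 2, 28): truth gives -4; bid 2 gives -2 > -4. Violating.
Others bid (2, 2, 2): truth gives 0; no alternative beats it.
(Checking all 125 profiles: 124 have a profitable deviation, 1 does not.)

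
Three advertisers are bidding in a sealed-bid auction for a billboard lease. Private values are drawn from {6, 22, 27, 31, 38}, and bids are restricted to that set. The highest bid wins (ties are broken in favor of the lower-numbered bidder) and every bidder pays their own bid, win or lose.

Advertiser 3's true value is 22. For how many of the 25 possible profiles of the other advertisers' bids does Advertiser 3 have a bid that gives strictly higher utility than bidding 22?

24

Others bid (6, 22): truth gives -22; bid 27 gives -5 > -22. Violating.
Others bid (6, 27): truth gives -22; bid 6 gives -6 > -22. Violating.
Others bid (6, 31): truth gives -22; bid 6 gives -6 > -22. Violating.
Others bid (6, 38): truth gives -22; bid 6 gives -6 > -22. Violating.
Others bid (6, 6): truth gives 0; no alternative beats it.
(Checking all 25 profiles: 24 have a profitable deviation, 1 does not.)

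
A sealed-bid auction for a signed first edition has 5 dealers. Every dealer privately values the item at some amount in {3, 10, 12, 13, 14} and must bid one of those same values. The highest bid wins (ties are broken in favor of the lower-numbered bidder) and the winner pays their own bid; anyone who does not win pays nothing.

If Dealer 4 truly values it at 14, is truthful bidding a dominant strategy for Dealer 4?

No

Consider the case where Dealer 1 bids 3, Dealer 2 bids 3, Dealer 3 bids 3 and Dealer 5 bids 3.
Truthful bid 14: wins, pays 14, utility 14 - 14 = 0.
Bid 10 instead: wins, pays 10, utility 14 - 10 = 4.
Since 4 > 0, bidding 10 is strictly better here, so truthful bidding is not dominant.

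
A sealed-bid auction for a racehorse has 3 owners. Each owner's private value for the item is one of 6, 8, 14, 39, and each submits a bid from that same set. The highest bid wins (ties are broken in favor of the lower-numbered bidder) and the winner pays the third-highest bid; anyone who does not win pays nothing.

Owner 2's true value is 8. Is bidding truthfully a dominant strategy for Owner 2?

Consider the case where Owner 1 bids 6 and Owner 3 bids 14.
Truthful bid 8: loses, pays 0, utility 0.
Bid 14 instead: wins, pays 6, utility 8 - 6 = 2.
Since 2 > 0, bidding 14 is strictly better here, so truthful bidding is not dominant.

No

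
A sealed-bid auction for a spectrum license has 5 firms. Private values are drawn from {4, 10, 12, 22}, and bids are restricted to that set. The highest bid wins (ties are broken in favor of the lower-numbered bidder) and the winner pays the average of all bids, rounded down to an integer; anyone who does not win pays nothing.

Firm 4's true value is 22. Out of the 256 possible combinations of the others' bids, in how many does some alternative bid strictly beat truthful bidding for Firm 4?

Others bid (4, 4, 4, 4): truth gives 15; bid 10 gives 17 > 15. Violating.
Others bid (4, 4, 4, 10): truth gives 14; bid 10 gives 16 > 14. Violating.
Others bid (4, 4, 4, 12): truth gives 13; bid 12 gives 15 > 13. Violating.
Others bid (4, 4, 10, 4): truth gives 14; bid 12 gives 16 > 14. Violating.
Others bid (4, 4, 4, 22): truth gives 11; no alternative beats it.
Others bid (4, 4, 10, 22): truth gives 10; no alternative beats it.
(Checking all 256 profiles: 24 have a profitable deviation, 232 do not.)

24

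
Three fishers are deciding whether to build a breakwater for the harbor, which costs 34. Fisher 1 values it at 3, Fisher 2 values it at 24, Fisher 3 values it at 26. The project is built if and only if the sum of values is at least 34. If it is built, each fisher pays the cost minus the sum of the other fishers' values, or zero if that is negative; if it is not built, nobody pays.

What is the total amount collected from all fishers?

12

Total value 53 ≥ cost 34, so it is built.
Fisher 1: others sum to 50; max(0, 34 - 50) = 0.
Fisher 2: others sum to 29; max(0, 34 - 29) = 5.
Fisher 3: others sum to 27; max(0, 34 - 27) = 7.
Total collected = 0 + 5 + 7 = 12.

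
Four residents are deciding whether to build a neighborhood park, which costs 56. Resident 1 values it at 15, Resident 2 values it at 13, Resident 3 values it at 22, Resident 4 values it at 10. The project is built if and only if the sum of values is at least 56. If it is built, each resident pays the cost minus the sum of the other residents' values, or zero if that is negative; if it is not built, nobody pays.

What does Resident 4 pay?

Total value 60 ≥ cost 56, so the project is built.
The other residents' values sum to 50.
Cost minus that sum is 56 - 50 = 6.

6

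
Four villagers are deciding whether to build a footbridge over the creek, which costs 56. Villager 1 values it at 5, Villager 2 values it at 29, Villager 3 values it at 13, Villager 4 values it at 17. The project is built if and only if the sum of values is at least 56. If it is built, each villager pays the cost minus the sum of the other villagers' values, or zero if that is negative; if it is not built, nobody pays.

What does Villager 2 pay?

Total value 64 ≥ cost 56, so the project is built.
The other villagers' values sum to 35.
Cost minus that sum is 56 - 35 = 21.

21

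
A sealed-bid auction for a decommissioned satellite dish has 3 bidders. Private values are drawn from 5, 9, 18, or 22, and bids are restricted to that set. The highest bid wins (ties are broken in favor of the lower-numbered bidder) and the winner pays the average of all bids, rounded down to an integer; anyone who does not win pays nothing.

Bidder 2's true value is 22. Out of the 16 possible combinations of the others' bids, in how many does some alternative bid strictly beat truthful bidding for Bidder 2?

Others bid (5, 5): truth gives 12; bid 9 gives 16 > 12. Violating.
Others bid (5, 9): truth gives 10; bid 9 gives 15 > 10. Violating.
Others bid (5, 18): truth gives 7; bid 18 gives 9 > 7. Violating.
Others bid (9, 5): truth gives 10; bid 18 gives 12 > 10. Violating.
Others bid (5, 22): truth gives 6; no alternative beats it.
Others bid (9, 22): truth gives 5; no alternative beats it.
(Checking all 16 profiles: 6 have a profitable deviation, 10 do not.)

6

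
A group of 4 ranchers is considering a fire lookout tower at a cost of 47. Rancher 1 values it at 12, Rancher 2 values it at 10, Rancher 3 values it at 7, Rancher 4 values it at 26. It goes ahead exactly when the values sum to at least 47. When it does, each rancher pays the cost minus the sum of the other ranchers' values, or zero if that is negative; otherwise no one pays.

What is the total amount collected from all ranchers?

Total value 55 ≥ cost 47, so it is built.
Rancher 1: others sum to 43; max(0, 47 - 43) = 4.
Rancher 2: others sum to 45; max(0, 47 - 45) = 2.
Rancher 3: others sum to 48; max(0, 47 - 48) = 0.
Rancher 4: others sum to 29; max(0, 47 - 29) = 18.
Total collected = 4 + 2 + 0 + 18 = 24.

24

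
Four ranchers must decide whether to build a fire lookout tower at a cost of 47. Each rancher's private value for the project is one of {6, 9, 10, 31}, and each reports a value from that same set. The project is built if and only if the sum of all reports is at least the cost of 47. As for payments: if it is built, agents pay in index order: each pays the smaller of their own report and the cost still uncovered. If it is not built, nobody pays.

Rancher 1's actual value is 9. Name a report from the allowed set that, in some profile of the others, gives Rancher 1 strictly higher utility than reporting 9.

6

Suppose Rancher 2 reports 6, Rancher 3 reports 6 and Rancher 4 reports 31.
Report 9: project built, pays 9, utility 9 - 9 = 0.
Report 6: project built, pays 6, utility 9 - 6 = 3.
So reporting 6 beats truth here (3 > 0).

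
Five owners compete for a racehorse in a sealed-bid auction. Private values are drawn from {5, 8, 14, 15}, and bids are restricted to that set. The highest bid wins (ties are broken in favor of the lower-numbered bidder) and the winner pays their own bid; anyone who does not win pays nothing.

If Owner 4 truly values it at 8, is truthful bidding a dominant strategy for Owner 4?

Check each profile of the others' bids and compare truth against every alternative bid.
Others bid (5, 5, 5, 5): truth gives 0, best alternative gives 0.
Others bid (5, 5, 5, 8): truth gives 0, best alternative gives 0.
Others bid (5, 5, 5, 14): truth gives 0, best alternative gives 0.
Others bid (5, 5, 5, 15): truth gives 0, best alternative gives 0.
Others bid (5, 5, 8, 5): truth gives 0, best alternative gives 0.
Others bid (5, 5, 8, 8): truth gives 0, best alternative gives 0.
(Remaining 250 profiles checked similarly; truth is weakly best in each.)
In every case the truthful bid is at least as good as any alternative, so it is a dominant strategy.

Yes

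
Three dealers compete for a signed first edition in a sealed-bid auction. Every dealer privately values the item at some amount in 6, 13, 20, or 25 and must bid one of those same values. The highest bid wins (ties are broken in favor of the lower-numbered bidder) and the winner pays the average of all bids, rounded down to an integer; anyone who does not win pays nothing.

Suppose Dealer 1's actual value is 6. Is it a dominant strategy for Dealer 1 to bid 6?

Check each profile of the others' bids and compare truth against every alternative bid.
Others bid (13, 13): truth gives 0, best alternative gives -7.
Others bid (6, 13): truth gives 0, best alternative gives -4.
Others bid (13, 6): truth gives 0, best alternative gives -4.
Others bid (6, 6): truth gives 0, best alternative gives -2.
Others bid (6, 20): truth gives 0, best alternative gives 0.
Others bid (6, 25): truth gives 0, best alternative gives 0.
(Remaining 10 profiles checked similarly; truth is weakly best in each.)
In every case the truthful bid is at least as good as any alternative, so it is a dominant strategy.

Yes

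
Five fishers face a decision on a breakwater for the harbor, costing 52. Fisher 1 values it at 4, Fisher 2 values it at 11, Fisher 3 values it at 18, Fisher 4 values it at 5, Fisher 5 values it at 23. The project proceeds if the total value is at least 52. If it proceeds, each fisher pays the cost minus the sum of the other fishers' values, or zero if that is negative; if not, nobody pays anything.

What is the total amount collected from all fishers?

25

Total value 61 ≥ cost 52, so it is built.
Fisher 1: others sum to 57; max(0, 52 - 57) = 0.
Fisher 2: others sum to 50; max(0, 52 - 50) = 2.
Fisher 3: others sum to 43; max(0, 52 - 43) = 9.
Fisher 4: others sum to 56; max(0, 52 - 56) = 0.
Fisher 5: others sum to 38; max(0, 52 - 38) = 14.
Total collected = 0 + 2 + 9 + 0 + 14 = 25.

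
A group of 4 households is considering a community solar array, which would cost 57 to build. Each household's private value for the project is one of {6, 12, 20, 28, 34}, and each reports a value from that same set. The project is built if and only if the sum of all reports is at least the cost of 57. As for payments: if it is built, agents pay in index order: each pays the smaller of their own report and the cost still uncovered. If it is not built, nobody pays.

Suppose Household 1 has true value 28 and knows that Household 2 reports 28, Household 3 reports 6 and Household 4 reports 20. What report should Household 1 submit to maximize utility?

6

Report 6: project built, pays 6, utility 28 - 6 = 22.
Report 12: project built, pays 12, utility 28 - 12 = 16.
Report 20: project built, pays 20, utility 28 - 20 = 8.
Report 28: project built, pays 28, utility 28 - 28 = 0.
Report 34: project built, pays 34, utility 28 - 34 = -6.
The best choice is 6 with utility 22.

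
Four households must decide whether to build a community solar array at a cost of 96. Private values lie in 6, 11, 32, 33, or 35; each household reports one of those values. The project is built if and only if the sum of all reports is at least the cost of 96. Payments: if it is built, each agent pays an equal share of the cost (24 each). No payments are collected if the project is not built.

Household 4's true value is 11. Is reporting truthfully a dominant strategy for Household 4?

Check each profile of the others' reports and compare truth against every alternative report.
Others report (32, 32, 32): truth gives -13, best alternative gives -13.
Others report (32, 32, 33): truth gives -13, best alternative gives -13.
Others report (32, 32, 35): truth gives -13, best alternative gives -13.
Others report (32, 33, 32): truth gives -13, best alternative gives -13.
Others report (32, 33, 33): truth gives -13, best alternative gives -13.
Others report (32, 33, 35): truth gives -13, best alternative gives -13.
(Remaining 119 profiles checked similarly; truth is weakly best in each.)
In every case the truthful report is at least as good as any alternative, so it is a dominant strategy.

Yes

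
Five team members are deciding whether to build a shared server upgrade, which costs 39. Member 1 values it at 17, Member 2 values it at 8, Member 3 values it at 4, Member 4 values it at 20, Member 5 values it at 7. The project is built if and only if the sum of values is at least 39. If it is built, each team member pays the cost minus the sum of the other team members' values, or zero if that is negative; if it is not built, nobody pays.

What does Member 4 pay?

Total value 56 ≥ cost 39, so the project is built.
The other team members' values sum to 36.
Cost minus that sum is 39 - 36 = 3.

3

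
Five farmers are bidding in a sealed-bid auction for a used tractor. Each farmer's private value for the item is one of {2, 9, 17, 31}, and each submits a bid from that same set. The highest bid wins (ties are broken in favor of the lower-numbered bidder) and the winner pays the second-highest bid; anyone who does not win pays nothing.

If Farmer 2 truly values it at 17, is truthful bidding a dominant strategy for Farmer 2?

Yes

Check each profile of the others' bids and compare truth against every alternative bid.
Others bid (2, 2, 2, 2): truth gives 15, best alternative gives 15.
Others bid (2, 2, 2, 9): truth gives 8, best alternative gives 8.
Others bid (2, 2, 9, 2): truth gives 8, best alternative gives 8.
Others bid (2, 2, 9, 9): truth gives 8, best alternative gives 8.
Others bid (2, 9, 2, 2): truth gives 8, best alternative gives 8.
Others bid (2, 9, 2, 9): truth gives 8, best alternative gives 8.
(Remaining 250 profiles checked similarly; truth is weakly best in each.)
In every case the truthful bid is at least as good as any alternative, so it is a dominant strategy.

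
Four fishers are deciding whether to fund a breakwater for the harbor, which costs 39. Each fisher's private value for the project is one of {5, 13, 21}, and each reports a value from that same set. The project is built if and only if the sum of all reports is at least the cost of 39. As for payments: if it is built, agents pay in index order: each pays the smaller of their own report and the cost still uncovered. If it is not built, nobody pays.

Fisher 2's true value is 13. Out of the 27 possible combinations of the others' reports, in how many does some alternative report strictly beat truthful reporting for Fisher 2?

Others report (5, 13, 21): truth gives 0; report 5 gives 8 > 0. Violating.
Others report (5, 21, 13): truth gives 0; report 5 gives 8 > 0. Violating.
Others report (5, 21, 21): truth gives 0; report 5 gives 8 > 0. Violating.
Others report (13, 5, 21): truth gives 0; report 5 gives 8 > 0. Violating.
Others report (5, 5, 5): truth gives 0; no alternative beats it.
Others report (5, 5, 13): truth gives 0; no alternative beats it.
(Checking all 27 profiles: 17 have a profitable deviation, 10 do not.)

17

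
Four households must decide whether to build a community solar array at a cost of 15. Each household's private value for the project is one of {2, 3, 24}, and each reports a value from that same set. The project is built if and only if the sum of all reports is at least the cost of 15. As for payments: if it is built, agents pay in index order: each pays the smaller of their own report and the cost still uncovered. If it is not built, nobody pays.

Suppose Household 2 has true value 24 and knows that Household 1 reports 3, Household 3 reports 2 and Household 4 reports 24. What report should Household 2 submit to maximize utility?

Report 2: project built, pays 2, utility 24 - 2 = 22.
Report 3: project built, pays 3, utility 24 - 3 = 21.
Report 24: project built, pays 12, utility 24 - 12 = 12.
The best choice is 2 with utility 22.

2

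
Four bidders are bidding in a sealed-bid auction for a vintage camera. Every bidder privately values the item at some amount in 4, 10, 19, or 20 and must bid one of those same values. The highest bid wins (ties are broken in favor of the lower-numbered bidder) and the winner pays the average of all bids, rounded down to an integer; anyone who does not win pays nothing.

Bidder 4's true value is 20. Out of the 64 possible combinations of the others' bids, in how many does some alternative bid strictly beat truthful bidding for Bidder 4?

Others bid (4, 4, 4): truth gives 12; bid 10 gives 15 > 12. Violating.
Others bid (4, 10, 10): truth gives 9; bid 19 gives 10 > 9. Violating.
Others bid (10, 4, 10): truth gives 9; bid 19 gives 10 > 9. Violating.
Others bid (10, 10, 4): truth gives 9; bid 19 gives 10 > 9. Violating.
Others bid (4, 4, 10): truth gives 11; no alternative beats it.
Others bid (4, 4, 19): truth gives 9; no alternative beats it.
(Checking all 64 profiles: 4 have a profitable deviation, 60 do not.)

4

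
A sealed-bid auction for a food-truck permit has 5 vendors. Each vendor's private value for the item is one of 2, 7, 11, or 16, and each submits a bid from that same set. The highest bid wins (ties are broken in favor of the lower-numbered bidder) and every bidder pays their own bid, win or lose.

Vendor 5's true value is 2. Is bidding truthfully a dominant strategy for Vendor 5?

Yes

Check each profile of the others' bids and compare truth against every alternative bid.
Others bid (2, 2, 2, 7): truth gives -2, best alternative gives -7.
Others bid (2, 2, 2, 11): truth gives -2, best alternative gives -7.
Others bid (2, 2, 2, 16): truth gives -2, best alternative gives -7.
Others bid (2, 2, 7, 2): truth gives -2, best alternative gives -7.
Others bid (2, 2, 7, 7): truth gives -2, best alternative gives -7.
Others bid (2, 2, 7, 11): truth gives -2, best alternative gives -7.
(Remaining 250 profiles checked similarly; truth is weakly best in each.)
In every case the truthful bid is at least as good as any alternative, so it is a dominant strategy.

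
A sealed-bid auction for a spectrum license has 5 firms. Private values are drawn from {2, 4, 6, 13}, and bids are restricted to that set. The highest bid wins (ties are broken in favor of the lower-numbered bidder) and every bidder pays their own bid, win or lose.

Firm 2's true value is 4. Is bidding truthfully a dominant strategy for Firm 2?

Consider the case where Firm 1 bids 2, Firm 3 bids 2, Firm 4 bids 2 and Firm 5 bids 6.
Truthful bid 4: loses but pays 4, utility -4.
Bid 2 instead: loses but pays 2, utility -2.
Since -2 > -4, bidding 2 is strictly better here, so truthful bidding is not dominant.

No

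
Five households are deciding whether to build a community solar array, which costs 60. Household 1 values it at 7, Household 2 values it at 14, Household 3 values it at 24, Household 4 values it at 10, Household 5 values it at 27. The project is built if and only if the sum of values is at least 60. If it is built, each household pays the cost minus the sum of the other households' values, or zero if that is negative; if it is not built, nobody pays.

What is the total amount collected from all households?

Total value 82 ≥ cost 60, so it is built.
Household 1: others sum to 75; max(0, 60 - 75) = 0.
Household 2: others sum to 68; max(0, 60 - 68) = 0.
Household 3: others sum to 58; max(0, 60 - 58) = 2.
Household 4: others sum to 72; max(0, 60 - 72) = 0.
Household 5: others sum to 55; max(0, 60 - 55) = 5.
Total collected = 0 + 0 + 2 + 0 + 5 = 7.

7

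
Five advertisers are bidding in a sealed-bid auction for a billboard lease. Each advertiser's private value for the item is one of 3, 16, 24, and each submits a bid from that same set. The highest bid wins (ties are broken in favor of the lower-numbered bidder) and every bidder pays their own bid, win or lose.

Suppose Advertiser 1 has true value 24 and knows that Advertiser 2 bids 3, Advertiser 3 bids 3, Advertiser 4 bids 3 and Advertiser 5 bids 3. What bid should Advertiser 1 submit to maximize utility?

Bid 3: wins, pays 3, utility 24 - 3 = 21.
Bid 16: wins, pays 16, utility 24 - 16 = 8.
Bid 24: wins, pays 24, utility 24 - 24 = 0.
The best choice is 3 with utility 21.

3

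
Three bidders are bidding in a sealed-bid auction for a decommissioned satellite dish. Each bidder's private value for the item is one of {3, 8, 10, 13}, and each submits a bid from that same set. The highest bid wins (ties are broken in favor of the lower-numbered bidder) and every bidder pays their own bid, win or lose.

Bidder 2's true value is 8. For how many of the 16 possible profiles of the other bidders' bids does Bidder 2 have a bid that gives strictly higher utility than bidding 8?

14

Others bid (3, 10): truth gives -8; bid 10 gives -2 > -8. Violating.
Others bid (3, 13): truth gives -8; bid 3 gives -3 > -8. Violating.
Others bid (8, 3): truth gives -8; bid 10 gives -2 > -8. Violating.
Others bid (8, 8): truth gives -8; bid 10 gives -2 > -8. Violating.
Others bid (3, 3): truth gives 0; no alternative beats it.
Others bid (3, 8): truth gives 0; no alternative beats it.
(Checking all 16 profiles: 14 have a profitable deviation, 2 do not.)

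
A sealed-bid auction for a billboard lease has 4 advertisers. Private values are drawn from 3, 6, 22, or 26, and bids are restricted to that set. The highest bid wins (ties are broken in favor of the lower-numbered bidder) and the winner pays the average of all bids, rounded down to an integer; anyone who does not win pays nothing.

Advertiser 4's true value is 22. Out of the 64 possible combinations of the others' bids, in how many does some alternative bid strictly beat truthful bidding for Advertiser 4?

19

Others bid (3, 3, 3): truth gives 15; bid 6 gives 19 > 15. Violating.
Others bid (3, 3, 22): truth gives 0; bid 26 gives 9 > 0. Violating.
Others bid (3, 6, 22): truth gives 0; bid 26 gives 8 > 0. Violating.
Others bid (3, 22, 3): truth gives 0; bid 26 gives 9 > 0. Violating.
Others bid (3, 3, 6): truth gives 14; no alternative beats it.
Others bid (3, 3, 26): truth gives 0; no alternative beats it.
(Checking all 64 profiles: 19 have a profitable deviation, 45 do not.)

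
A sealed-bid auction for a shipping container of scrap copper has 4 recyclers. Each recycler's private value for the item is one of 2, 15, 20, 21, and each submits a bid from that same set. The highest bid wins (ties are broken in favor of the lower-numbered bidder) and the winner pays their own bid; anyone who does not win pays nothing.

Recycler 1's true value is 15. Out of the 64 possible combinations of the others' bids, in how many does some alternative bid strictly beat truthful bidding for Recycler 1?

1

Others bid (2, 2, 2): truth gives 0; bid 2 gives 13 > 0. Violating.
Others bid (2, 2, 15): truth gives 0; no alternative beats it.
Others bid (2, 2, 20): truth gives 0; no alternative beats it.
(Checking all 64 profiles: 1 has a profitable deviation, 63 do not.)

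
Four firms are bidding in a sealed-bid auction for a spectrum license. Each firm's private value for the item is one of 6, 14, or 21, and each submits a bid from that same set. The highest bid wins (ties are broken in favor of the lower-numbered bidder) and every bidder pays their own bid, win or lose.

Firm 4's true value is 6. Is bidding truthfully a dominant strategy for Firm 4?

Check each profile of the others' bids and compare truth against every alternative bid.
Others bid (6, 6, 14): truth gives -6, best alternative gives -14.
Others bid (6, 6, 21): truth gives -6, best alternative gives -14.
Others bid (6, 14, 6): truth gives -6, best alternative gives -14.
Others bid (6, 14, 14): truth gives -6, best alternative gives -14.
Others bid (6, 14, 21): truth gives -6, best alternative gives -14.
Others bid (6, 21, 6): truth gives -6, best alternative gives -14.
(Remaining 21 profiles checked similarly; truth is weakly best in each.)
In every case the truthful bid is at least as good as any alternative, so it is a dominant strategy.

Yes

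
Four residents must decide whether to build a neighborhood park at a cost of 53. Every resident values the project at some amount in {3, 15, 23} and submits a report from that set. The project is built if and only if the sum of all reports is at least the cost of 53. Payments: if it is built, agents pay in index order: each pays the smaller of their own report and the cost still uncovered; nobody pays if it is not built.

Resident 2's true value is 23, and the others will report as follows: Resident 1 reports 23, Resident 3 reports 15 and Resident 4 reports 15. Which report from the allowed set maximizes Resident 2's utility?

3

Report 3: project built, pays 3, utility 23 - 3 = 20.
Report 15: project built, pays 15, utility 23 - 15 = 8.
Report 23: project built, pays 23, utility 23 - 23 = 0.
The best choice is 3 with utility 20.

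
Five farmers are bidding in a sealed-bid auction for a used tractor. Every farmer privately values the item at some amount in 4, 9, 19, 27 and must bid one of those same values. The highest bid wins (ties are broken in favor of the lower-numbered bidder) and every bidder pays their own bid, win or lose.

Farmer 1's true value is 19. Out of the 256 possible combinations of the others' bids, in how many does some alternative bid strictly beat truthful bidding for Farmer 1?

191

Others bid (4, 4, 4, 4): truth gives 0; bid 4 gives 15 > 0. Violating.
Others bid (4, 4, 4, 9): truth gives 0; bid 9 gives 10 > 0. Violating.
Others bid (4, 4, 4, 27): truth gives -19; bid 4 gives -4 > -19. Violating.
Others bid (4, 4, 9, 4): truth gives 0; bid 9 gives 10 > 0. Violating.
Others bid (4, 4, 4, 19): truth gives 0; no alternative beats it.
Others bid (4, 4, 9, 19): truth gives 0; no alternative beats it.
(Checking all 256 profiles: 191 have a profitable deviation, 65 do not.)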